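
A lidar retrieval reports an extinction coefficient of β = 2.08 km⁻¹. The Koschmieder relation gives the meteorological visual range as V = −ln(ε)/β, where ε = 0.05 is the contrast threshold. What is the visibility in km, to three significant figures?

1.44 km

V = −ln(0.05) / 2.08 = 2.996 / 2.08 = 1.4403 km.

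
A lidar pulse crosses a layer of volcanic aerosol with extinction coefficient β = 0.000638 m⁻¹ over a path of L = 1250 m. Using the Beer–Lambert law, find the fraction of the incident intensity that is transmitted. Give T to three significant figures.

τ = β·L = 0.000638 × 1250 = 0.7975.
T = exp(−0.7975) = 0.4505.

0.450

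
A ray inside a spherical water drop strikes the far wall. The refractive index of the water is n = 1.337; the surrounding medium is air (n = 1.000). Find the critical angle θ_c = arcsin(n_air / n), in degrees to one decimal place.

sin θ_c = n_air / n = 1.000 / 1.337 = 0.7479.
θ_c = arcsin(0.7479) = 48.41°.

48.4°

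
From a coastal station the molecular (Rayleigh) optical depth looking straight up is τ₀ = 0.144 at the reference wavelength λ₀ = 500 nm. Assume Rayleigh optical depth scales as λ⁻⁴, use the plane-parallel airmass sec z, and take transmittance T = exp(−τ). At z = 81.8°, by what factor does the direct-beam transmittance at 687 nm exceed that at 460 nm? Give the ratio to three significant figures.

3.08

Airmass: sec 81.8° = 7.0112.
τ(687 nm) = 0.144 × (500/687)⁴ × 7.0112 = 0.144 × 0.2806 × 7.0112 = 0.2833.
τ(460 nm) = 0.144 × (500/460)⁴ × 7.0112 = 0.144 × 1.3959 × 7.0112 = 1.4093.
T(687)/T(460) = exp(τ_B − τ_A) = exp(1.1260) = 3.0834.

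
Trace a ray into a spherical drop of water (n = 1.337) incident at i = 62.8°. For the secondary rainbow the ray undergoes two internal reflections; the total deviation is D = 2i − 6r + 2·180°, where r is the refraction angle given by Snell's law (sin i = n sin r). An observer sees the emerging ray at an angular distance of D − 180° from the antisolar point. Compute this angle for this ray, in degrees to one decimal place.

sin r = sin 62.8° / 1.337 = 0.8894/1.337 = 0.6652; r = 41.70°.
D = 2·62.8° − 6·41.70° + 2·180° = 125.60° − 250.20° + 360° = 235.40°.
Angle from antisolar point = D − 180° = 55.40°.

55.4°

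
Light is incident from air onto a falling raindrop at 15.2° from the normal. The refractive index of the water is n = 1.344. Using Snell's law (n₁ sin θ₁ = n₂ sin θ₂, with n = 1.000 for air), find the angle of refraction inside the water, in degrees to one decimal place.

Snell: sin θ_r = sin θ_i / n = sin 15.2° / 1.344 = 0.2622 / 1.344 = 0.1951.
θ_r = arcsin(0.1951) = 11.25°.

11.2°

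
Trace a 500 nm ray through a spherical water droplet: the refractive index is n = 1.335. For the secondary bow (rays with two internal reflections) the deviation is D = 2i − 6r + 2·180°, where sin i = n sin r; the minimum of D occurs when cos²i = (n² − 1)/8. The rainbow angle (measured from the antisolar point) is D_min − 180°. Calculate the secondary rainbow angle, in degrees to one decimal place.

51.4°

cos²i = (1.78222 − 1)/8 = 0.09778; i = arccos(0.31269) = 71.778°.
sin r = sin 71.778°/1.335 = 0.71150; r = 45.357°.
D_min = 2·71.778° − 6·45.357° + 360° = 231.414°.
Rainbow angle = D_min − 180° = 51.414°.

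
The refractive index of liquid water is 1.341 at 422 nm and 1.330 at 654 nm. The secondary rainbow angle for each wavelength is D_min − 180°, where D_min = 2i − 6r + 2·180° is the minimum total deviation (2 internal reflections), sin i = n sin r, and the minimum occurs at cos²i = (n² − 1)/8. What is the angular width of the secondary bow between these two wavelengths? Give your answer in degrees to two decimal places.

2.86°

At 422 nm (n = 1.341): cos²i = 0.09979 → i = 71.586°, r = 45.034°, D_min = 232.966°, rainbow angle = 52.966°.
At 654 nm (n = 1.330): cos²i = 0.09611 → i = 71.940°, r = 45.630°, D_min = 230.101°, rainbow angle = 50.101°.
Angular width = |52.966° − 50.101°| = 2.865°.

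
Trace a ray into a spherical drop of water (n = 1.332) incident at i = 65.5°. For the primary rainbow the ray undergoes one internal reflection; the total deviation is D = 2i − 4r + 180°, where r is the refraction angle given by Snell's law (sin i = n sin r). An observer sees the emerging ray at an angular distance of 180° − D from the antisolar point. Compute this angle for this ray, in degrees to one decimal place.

41.4°

sin r = sin 65.5° / 1.332 = 0.9100/1.332 = 0.6832; r = 43.09°.
D = 2·65.5° − 4·43.09° + 180° = 131.00° − 172.36° + 180° = 138.64°.
Angle from antisolar point = 180° − D = 41.36°.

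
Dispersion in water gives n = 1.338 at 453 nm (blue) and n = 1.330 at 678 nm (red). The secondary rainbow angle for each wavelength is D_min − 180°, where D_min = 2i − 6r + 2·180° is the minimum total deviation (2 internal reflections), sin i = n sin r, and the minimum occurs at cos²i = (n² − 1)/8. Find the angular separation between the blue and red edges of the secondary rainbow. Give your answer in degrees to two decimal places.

At 453 nm (n = 1.338): cos²i = 0.09878 → i = 71.682°, r = 45.195°, D_min = 232.193°, rainbow angle = 52.193°.
At 678 nm (n = 1.330): cos²i = 0.09611 → i = 71.940°, r = 45.630°, D_min = 230.101°, rainbow angle = 50.101°.
Angular width = |52.193° − 50.101°| = 2.092°.

2.09°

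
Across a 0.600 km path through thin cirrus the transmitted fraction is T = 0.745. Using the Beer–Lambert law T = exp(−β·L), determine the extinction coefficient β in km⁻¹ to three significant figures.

0.491 km⁻¹

Beer–Lambert: T = exp(−βL) ⇒ β = −ln(T)/L = −ln(0.745)/0.600 = 0.2944/0.600 = 0.4906 km⁻¹.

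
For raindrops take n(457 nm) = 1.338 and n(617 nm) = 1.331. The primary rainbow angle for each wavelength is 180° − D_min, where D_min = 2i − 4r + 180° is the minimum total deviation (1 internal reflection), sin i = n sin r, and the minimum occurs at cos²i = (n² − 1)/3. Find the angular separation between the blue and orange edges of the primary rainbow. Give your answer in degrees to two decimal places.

At 457 nm (n = 1.338): cos²i = 0.26341 → i = 59.120°, r = 39.899°, D_min = 138.643°, rainbow angle = 41.357°.
At 617 nm (n = 1.331): cos²i = 0.25719 → i = 59.527°, r = 40.356°, D_min = 137.630°, rainbow angle = 42.370°.
Angular width = |41.357° − 42.370°| = 1.013°.

1.01°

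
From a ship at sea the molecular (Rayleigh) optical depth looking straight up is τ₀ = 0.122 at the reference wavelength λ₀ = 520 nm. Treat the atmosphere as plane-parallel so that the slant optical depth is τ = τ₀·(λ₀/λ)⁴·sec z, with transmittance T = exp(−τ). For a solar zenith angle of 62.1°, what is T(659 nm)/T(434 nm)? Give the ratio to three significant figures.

Airmass: sec 62.1° = 2.1371.
τ(659 nm) = 0.122 × (520/659)⁴ × 2.1371 = 0.122 × 0.3877 × 2.1371 = 0.1011.
τ(434 nm) = 0.122 × (520/434)⁴ × 2.1371 = 0.122 × 2.0609 × 2.1371 = 0.5373.
T(659)/T(434) = exp(τ_B − τ_A) = exp(0.4362) = 1.5469.

1.55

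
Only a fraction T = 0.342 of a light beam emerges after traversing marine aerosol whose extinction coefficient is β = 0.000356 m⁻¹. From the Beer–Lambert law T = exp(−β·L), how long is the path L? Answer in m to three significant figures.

Beer–Lambert: T = exp(−βL) ⇒ L = −ln(T)/β = −ln(0.342)/0.000356 = 1.0729/0.000356 = 3014 m.

3010 m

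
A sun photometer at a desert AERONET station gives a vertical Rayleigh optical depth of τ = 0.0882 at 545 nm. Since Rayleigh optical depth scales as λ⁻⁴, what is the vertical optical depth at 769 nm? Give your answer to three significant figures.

τ(769 nm) = τ(545 nm) × (545/769)⁴ = 0.0882 × (0.7087)⁴ = 0.0882 × 0.2523 = 0.0223.

0.0223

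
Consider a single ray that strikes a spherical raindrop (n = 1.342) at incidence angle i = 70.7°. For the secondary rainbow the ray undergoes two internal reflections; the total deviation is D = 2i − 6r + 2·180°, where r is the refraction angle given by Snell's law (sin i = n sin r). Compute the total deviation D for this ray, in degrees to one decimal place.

233.3°

sin r = sin 70.7° / 1.342 = 0.9438/1.342 = 0.7033; r = 44.69°.
D = 2·70.7° − 6·44.69° + 2·180° = 141.40° − 268.14° + 360° = 233.26°.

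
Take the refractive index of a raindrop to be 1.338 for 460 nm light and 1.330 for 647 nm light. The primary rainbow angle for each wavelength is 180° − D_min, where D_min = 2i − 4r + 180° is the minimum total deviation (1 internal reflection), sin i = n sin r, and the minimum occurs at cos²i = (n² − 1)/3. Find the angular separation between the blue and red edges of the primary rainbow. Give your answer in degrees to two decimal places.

At 460 nm (n = 1.338): cos²i = 0.26341 → i = 59.120°, r = 39.899°, D_min = 138.643°, rainbow angle = 41.357°.
At 647 nm (n = 1.330): cos²i = 0.25630 → i = 59.585°, r = 40.422°, D_min = 137.484°, rainbow angle = 42.516°.
Angular width = |41.357° − 42.516°| = 1.160°.

1.16°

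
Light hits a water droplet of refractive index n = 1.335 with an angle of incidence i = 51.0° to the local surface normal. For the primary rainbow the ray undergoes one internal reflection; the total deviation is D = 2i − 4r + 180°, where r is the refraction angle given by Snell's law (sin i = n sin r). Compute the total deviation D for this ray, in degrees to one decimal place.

sin r = sin 51.0° / 1.335 = 0.7771/1.335 = 0.5821; r = 35.60°.
D = 2·51.0° − 4·35.60° + 180° = 102.00° − 142.40° + 180° = 139.60°.

139.6°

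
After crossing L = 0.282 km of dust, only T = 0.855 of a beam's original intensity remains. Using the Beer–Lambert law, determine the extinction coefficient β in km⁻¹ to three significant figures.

Beer–Lambert: T = exp(−βL) ⇒ β = −ln(T)/L = −ln(0.855)/0.282 = 0.1567/0.282 = 0.5555 km⁻¹.

0.556 km⁻¹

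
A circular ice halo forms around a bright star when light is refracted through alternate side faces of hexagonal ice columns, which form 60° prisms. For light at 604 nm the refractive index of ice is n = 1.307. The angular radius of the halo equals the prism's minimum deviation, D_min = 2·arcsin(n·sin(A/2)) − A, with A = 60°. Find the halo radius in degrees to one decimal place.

n·sin(A/2) = 1.307 × sin 30° = 1.307 × 0.5000 = 0.6535.
D_min = 2·arcsin(0.6535) − 60° = 2 × 40.806° − 60° = 21.612°.

21.6°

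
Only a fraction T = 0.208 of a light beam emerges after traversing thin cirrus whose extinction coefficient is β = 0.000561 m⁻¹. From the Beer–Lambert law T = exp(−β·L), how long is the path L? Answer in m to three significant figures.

2800 m

Beer–Lambert: T = exp(−βL) ⇒ L = −ln(T)/β = −ln(0.208)/0.000561 = 1.5702/0.000561 = 2799 m.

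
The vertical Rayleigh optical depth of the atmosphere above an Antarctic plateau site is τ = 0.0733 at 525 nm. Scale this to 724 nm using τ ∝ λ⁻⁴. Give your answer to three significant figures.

0.0203

τ(724 nm) = τ(525 nm) × (525/724)⁴ = 0.0733 × (0.7251)⁴ = 0.0733 × 0.2765 = 0.0203.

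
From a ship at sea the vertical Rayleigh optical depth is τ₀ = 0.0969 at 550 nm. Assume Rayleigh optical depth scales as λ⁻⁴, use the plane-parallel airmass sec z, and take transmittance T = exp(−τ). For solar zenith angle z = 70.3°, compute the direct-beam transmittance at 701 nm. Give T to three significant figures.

sec 70.3° = 2.9665.
τ = 0.0969 × (550/701)⁴ × 2.9665 = 0.0969 × 0.3789 × 2.9665 = 0.1089.
T = exp(−0.1089) = 0.8968.

0.897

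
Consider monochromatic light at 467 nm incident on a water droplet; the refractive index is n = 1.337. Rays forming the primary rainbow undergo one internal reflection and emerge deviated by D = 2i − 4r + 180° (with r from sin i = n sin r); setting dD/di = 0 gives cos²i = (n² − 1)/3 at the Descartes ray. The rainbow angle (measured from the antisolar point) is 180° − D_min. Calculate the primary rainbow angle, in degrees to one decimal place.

cos²i = (1.78757 − 1)/3 = 0.26252; i = arccos(0.51237) = 59.178°.
sin r = sin 59.178°/1.337 = 0.64231; r = 39.964°.
D_min = 2·59.178° − 4·39.964° + 180° = 138.500°.
Rainbow angle = 180° − D_min = 41.500°.

41.5°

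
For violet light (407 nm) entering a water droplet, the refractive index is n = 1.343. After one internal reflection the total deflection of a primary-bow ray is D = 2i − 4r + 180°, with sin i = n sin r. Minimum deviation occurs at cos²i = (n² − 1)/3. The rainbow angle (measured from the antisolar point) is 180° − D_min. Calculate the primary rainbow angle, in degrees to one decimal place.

cos²i = (1.80365 − 1)/3 = 0.26788; i = arccos(0.51757) = 58.830°.
sin r = sin 58.830°/1.343 = 0.63711; r = 39.577°.
D_min = 2·58.830° − 4·39.577° + 180° = 139.354°.
Rainbow angle = 180° − D_min = 40.646°.

40.6°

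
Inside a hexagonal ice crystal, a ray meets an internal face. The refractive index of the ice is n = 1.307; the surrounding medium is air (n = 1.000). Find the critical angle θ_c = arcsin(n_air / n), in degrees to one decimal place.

49.9°

sin θ_c = n_air / n = 1.000 / 1.307 = 0.7651.
θ_c = arcsin(0.7651) = 49.92°.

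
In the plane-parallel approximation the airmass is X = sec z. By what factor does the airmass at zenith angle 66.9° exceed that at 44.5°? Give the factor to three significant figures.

X(66.9°)/X(44.5°) = sec 66.9° / sec 44.5° = cos 44.5° / cos 66.9° = 0.7133/0.3923 = 1.8180.

1.82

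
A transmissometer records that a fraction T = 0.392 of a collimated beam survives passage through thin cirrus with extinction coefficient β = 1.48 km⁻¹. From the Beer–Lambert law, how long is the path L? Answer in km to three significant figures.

0.633 km

Beer–Lambert: T = exp(−βL) ⇒ L = −ln(T)/β = −ln(0.392)/1.48 = 0.9365/1.48 = 0.6328 km.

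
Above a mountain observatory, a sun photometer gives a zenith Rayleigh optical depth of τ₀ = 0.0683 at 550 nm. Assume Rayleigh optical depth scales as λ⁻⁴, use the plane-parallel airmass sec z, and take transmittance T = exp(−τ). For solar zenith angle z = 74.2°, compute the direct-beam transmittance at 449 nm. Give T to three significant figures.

0.568

sec 74.2° = 3.6727.
τ = 0.0683 × (550/449)⁴ × 3.6727 = 0.0683 × 2.2515 × 3.6727 = 0.5648.
T = exp(−0.5648) = 0.5685.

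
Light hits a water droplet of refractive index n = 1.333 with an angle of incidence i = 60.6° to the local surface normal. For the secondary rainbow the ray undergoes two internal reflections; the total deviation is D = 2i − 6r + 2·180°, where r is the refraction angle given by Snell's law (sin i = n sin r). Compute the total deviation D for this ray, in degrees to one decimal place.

236.3°

sin r = sin 60.6° / 1.333 = 0.8712/1.333 = 0.6536; r = 40.81°.
D = 2·60.6° − 6·40.81° + 2·180° = 121.20° − 244.87° + 360° = 236.33°.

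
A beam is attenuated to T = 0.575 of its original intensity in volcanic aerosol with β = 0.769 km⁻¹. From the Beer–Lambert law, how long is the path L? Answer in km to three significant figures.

Beer–Lambert: T = exp(−βL) ⇒ L = −ln(T)/β = −ln(0.575)/0.769 = 0.5534/0.769 = 0.7196 km.

0.720 km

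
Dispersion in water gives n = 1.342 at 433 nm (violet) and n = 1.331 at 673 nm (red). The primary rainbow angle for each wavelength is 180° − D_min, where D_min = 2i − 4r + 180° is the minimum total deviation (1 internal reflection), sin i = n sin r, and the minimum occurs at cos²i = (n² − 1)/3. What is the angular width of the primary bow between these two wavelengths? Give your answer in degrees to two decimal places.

1.58°

At 433 nm (n = 1.342): cos²i = 0.26699 → i = 58.888°, r = 39.641°, D_min = 139.213°, rainbow angle = 40.787°.
At 673 nm (n = 1.331): cos²i = 0.25719 → i = 59.527°, r = 40.356°, D_min = 137.630°, rainbow angle = 42.370°.
Angular width = |40.787° − 42.370°| = 1.583°.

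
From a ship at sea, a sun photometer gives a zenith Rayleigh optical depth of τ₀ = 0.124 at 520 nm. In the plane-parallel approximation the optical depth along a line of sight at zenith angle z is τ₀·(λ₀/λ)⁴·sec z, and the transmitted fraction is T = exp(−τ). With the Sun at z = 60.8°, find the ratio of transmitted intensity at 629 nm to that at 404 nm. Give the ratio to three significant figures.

1.78

Airmass: sec 60.8° = 2.0498.
τ(629 nm) = 0.124 × (520/629)⁴ × 2.0498 = 0.124 × 0.4671 × 2.0498 = 0.1187.
τ(404 nm) = 0.124 × (520/404)⁴ × 2.0498 = 0.124 × 2.7447 × 2.0498 = 0.6976.
T(629)/T(404) = exp(τ_B − τ_A) = exp(0.5789) = 1.7841.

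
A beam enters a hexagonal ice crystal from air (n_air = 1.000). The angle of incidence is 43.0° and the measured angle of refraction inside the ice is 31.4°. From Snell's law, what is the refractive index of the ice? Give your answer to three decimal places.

n = sin θ_i / sin θ_r = sin 43.0° / sin 31.4° = 0.6820 / 0.5210 = 1.3090.

1.309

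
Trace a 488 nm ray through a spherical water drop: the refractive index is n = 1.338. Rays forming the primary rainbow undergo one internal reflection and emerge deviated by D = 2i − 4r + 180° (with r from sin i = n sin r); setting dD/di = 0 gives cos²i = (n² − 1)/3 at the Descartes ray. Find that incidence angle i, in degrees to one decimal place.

cos²i = (1.338² − 1)/3 = (1.79024 − 1)/3 = 0.26341.
cos i = 0.51324, so i = 59.120°.

59.1°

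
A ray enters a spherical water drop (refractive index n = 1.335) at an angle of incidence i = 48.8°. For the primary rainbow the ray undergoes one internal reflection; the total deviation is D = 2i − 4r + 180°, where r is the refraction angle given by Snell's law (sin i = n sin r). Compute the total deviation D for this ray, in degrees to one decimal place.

sin r = sin 48.8° / 1.335 = 0.7524/1.335 = 0.5636; r = 34.31°.
D = 2·48.8° − 4·34.31° + 180° = 97.60° − 137.22° + 180° = 140.38°.

140.4°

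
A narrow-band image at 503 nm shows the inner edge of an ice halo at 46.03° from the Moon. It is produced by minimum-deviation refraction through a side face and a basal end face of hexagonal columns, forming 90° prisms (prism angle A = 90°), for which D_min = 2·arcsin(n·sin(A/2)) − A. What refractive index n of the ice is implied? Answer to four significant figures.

1.311

Rearranging: n = sin((D_min + A)/2) / sin(A/2).
(D_min + A)/2 = (46.03° + 90°)/2 = 68.015°.
n = sin 68.015° / sin 45° = 0.9273 / 0.7071 = 1.3114.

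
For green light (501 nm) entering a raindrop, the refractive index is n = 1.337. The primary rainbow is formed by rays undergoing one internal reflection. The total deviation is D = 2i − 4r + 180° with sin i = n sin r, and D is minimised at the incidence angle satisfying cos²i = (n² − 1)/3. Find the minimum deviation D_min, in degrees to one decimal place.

cos²i = (1.78757 − 1)/3 = 0.26252; i = arccos(0.51237) = 59.178°.
sin r = sin 59.178°/1.337 = 0.64231; r = 39.964°.
D_min = 2·59.178° − 4·39.964° + 180° = 138.500°.

138.5°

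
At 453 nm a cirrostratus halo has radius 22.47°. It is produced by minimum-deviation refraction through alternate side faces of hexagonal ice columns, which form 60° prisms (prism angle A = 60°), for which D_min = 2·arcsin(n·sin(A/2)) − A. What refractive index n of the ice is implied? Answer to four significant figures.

Rearranging: n = sin((D_min + A)/2) / sin(A/2).
(D_min + A)/2 = (22.47° + 60°)/2 = 41.235°.
n = sin 41.235° / sin 30° = 0.6591 / 0.5000 = 1.3183.

1.318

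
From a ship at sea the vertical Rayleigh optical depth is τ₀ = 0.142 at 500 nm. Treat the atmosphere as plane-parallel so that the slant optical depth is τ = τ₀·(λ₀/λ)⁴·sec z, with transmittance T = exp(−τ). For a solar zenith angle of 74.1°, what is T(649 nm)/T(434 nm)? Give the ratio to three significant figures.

2.08

Airmass: sec 74.1° = 3.6502.
τ(649 nm) = 0.142 × (500/649)⁴ × 3.6502 = 0.142 × 0.3523 × 3.6502 = 0.1826.
τ(434 nm) = 0.142 × (500/434)⁴ × 3.6502 = 0.142 × 1.7617 × 3.6502 = 0.9131.
T(649)/T(434) = exp(τ_B − τ_A) = exp(0.7305) = 2.0761.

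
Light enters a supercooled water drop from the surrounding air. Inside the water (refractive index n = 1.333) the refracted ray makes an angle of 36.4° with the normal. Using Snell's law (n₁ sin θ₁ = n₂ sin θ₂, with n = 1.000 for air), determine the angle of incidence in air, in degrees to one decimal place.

Snell: sin θ_i = n · sin θ_r = 1.333 × sin 36.4° = 1.333 × 0.5934 = 0.7910.
θ_i = arcsin(0.7910) = 52.28°.

52.3°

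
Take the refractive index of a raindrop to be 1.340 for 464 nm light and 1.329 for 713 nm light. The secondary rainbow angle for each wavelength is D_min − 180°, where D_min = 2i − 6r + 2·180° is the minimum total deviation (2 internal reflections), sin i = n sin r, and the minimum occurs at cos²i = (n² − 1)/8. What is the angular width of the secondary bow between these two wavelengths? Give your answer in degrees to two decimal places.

2.87°

At 464 nm (n = 1.340): cos²i = 0.09945 → i = 71.618°, r = 45.088°, D_min = 232.709°, rainbow angle = 52.709°.
At 713 nm (n = 1.329): cos²i = 0.09578 → i = 71.972°, r = 45.685°, D_min = 229.837°, rainbow angle = 49.837°.
Angular width = |52.709° − 49.837°| = 2.872°.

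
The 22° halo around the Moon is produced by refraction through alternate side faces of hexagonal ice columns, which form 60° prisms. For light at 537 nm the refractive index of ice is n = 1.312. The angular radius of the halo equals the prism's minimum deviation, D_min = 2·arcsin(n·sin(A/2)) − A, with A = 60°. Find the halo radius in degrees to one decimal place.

n·sin(A/2) = 1.312 × sin 30° = 1.312 × 0.5000 = 0.6560.
D_min = 2·arcsin(0.6560) − 60° = 2 × 40.996° − 60° = 21.991°.

22.0°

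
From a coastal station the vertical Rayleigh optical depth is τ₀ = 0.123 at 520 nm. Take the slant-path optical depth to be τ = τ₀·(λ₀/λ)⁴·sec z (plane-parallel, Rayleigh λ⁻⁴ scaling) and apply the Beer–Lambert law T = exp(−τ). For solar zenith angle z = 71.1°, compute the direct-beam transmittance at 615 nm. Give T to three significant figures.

sec 71.1° = 3.0872.
τ = 0.123 × (520/615)⁴ × 3.0872 = 0.123 × 0.5111 × 3.0872 = 0.1941.
T = exp(−0.1941) = 0.8236.

0.824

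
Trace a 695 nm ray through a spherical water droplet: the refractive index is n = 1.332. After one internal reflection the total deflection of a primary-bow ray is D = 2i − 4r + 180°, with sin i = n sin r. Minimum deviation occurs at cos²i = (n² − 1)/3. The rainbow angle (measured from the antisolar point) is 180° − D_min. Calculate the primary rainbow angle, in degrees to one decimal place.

42.2°

cos²i = (1.77422 − 1)/3 = 0.25807; i = arccos(0.50801) = 59.469°.
sin r = sin 59.469°/1.332 = 0.64666; r = 40.290°.
D_min = 2·59.469° − 4·40.290° + 180° = 137.776°.
Rainbow angle = 180° − D_min = 42.224°.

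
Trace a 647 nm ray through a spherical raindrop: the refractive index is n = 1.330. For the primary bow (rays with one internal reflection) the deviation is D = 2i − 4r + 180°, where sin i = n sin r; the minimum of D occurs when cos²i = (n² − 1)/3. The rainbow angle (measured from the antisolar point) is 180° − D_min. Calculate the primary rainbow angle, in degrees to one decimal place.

42.5°

cos²i = (1.76890 − 1)/3 = 0.25630; i = arccos(0.50626) = 59.585°.
sin r = sin 59.585°/1.330 = 0.64841; r = 40.422°.
D_min = 2·59.585° − 4·40.422° + 180° = 137.484°.
Rainbow angle = 180° − D_min = 42.516°.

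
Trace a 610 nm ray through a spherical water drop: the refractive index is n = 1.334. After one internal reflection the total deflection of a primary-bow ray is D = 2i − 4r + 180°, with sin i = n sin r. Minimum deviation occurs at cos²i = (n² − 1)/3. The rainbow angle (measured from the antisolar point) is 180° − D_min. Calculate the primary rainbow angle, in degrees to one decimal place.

41.9°

cos²i = (1.77956 − 1)/3 = 0.25985; i = arccos(0.50976) = 59.352°.
sin r = sin 59.352°/1.334 = 0.64492; r = 40.159°.
D_min = 2·59.352° − 4·40.159° + 180° = 138.067°.
Rainbow angle = 180° − D_min = 41.933°.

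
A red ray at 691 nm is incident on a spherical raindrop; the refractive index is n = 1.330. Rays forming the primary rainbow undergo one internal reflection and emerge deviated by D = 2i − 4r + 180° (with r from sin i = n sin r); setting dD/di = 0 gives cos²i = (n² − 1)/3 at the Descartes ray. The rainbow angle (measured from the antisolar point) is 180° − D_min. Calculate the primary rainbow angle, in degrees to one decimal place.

42.5°

cos²i = (1.76890 − 1)/3 = 0.25630; i = arccos(0.50626) = 59.585°.
sin r = sin 59.585°/1.330 = 0.64841; r = 40.422°.
D_min = 2·59.585° − 4·40.422° + 180° = 137.484°.
Rainbow angle = 180° − D_min = 42.516°.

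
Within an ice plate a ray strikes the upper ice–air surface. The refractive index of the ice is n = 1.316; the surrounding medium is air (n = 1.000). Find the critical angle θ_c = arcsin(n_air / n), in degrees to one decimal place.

49.5°

sin θ_c = n_air / n = 1.000 / 1.316 = 0.7599.
θ_c = arcsin(0.7599) = 49.45°.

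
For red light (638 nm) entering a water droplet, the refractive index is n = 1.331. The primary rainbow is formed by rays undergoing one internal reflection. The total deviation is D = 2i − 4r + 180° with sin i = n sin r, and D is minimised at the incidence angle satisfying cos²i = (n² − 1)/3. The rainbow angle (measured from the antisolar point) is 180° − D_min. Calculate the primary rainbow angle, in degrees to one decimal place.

42.4°

cos²i = (1.77156 − 1)/3 = 0.25719; i = arccos(0.50714) = 59.527°.
sin r = sin 59.527°/1.331 = 0.64753; r = 40.356°.
D_min = 2·59.527° − 4·40.356° + 180° = 137.630°.
Rainbow angle = 180° − D_min = 42.370°.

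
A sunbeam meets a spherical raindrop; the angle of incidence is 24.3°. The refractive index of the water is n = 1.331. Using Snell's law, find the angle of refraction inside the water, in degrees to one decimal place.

18.0°

Snell: sin θ_r = sin θ_i / n = sin 24.3° / 1.331 = 0.4115 / 1.331 = 0.3092.
θ_r = arcsin(0.3092) = 18.01°.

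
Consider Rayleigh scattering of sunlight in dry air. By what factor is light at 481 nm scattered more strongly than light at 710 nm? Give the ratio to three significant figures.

4.75

Rayleigh scattering ∝ λ⁻⁴, so the ratio of coefficients is the inverse fourth power of the wavelength ratio.
σ(481)/σ(710) = (710/481)⁴ = (1.4761)⁴ = 4.747.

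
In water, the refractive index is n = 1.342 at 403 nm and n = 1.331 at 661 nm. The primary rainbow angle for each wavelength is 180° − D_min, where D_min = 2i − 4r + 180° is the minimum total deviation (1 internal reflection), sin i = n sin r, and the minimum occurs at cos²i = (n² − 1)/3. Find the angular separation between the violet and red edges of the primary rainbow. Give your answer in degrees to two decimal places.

At 403 nm (n = 1.342): cos²i = 0.26699 → i = 58.888°, r = 39.641°, D_min = 139.213°, rainbow angle = 40.787°.
At 661 nm (n = 1.331): cos²i = 0.25719 → i = 59.527°, r = 40.356°, D_min = 137.630°, rainbow angle = 42.370°.
Angular width = |40.787° − 42.370°| = 1.583°.

1.58°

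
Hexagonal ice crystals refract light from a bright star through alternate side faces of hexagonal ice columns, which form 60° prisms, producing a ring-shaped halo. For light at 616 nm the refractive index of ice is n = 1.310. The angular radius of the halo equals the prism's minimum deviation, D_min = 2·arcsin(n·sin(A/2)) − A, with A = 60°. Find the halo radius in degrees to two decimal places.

n·sin(A/2) = 1.310 × sin 30° = 1.310 × 0.5000 = 0.6550.
D_min = 2·arcsin(0.6550) − 60° = 2 × 40.920° − 60° = 21.839°.

21.84°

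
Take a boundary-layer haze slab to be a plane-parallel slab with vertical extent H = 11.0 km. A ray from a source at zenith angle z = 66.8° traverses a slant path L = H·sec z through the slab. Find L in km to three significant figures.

sec z = 1/cos 66.8° = 2.5384.
L = 11.0 × 2.5384 = 27.923 km.

27.9 km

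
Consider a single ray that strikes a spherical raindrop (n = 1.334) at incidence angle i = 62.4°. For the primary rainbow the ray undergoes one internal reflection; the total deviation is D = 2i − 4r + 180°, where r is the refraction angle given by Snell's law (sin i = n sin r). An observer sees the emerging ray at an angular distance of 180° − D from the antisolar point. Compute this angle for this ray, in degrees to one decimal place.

sin r = sin 62.4° / 1.334 = 0.8862/1.334 = 0.6643; r = 41.63°.
D = 2·62.4° − 4·41.63° + 180° = 124.80° − 166.52° + 180° = 138.28°.
Angle from antisolar point = 180° − D = 41.72°.

41.7°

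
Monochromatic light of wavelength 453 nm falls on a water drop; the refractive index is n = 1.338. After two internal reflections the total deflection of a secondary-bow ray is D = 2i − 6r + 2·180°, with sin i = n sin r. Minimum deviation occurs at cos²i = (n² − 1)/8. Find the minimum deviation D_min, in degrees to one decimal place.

cos²i = (1.79024 − 1)/8 = 0.09878; i = arccos(0.31429) = 71.682°.
sin r = sin 71.682°/1.338 = 0.70951; r = 45.195°.
D_min = 2·71.682° − 6·45.195° + 360° = 232.193°.

232.2°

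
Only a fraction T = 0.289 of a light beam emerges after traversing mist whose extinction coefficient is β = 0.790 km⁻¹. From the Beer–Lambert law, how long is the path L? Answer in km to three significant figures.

Beer–Lambert: T = exp(−βL) ⇒ L = −ln(T)/β = −ln(0.289)/0.790 = 1.2413/0.790 = 1.571 km.

1.57 km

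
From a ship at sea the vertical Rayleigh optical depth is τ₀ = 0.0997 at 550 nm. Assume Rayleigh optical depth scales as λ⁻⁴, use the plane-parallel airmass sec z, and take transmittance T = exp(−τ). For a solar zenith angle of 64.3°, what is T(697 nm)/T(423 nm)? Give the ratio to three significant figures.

1.76

Airmass: sec 64.3° = 2.3060.
τ(697 nm) = 0.0997 × (550/697)⁴ × 2.3060 = 0.0997 × 0.3877 × 2.3060 = 0.0891.
τ(423 nm) = 0.0997 × (550/423)⁴ × 2.3060 = 0.0997 × 2.8582 × 2.3060 = 0.6571.
T(697)/T(423) = exp(τ_B − τ_A) = exp(0.5680) = 1.7647.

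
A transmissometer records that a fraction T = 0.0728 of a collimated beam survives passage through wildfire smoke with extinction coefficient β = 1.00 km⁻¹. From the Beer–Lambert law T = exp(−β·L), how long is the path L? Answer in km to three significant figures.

2.62 km

Beer–Lambert: T = exp(−βL) ⇒ L = −ln(T)/β = −ln(0.0728)/1.00 = 2.6200/1.00 = 2.62 km.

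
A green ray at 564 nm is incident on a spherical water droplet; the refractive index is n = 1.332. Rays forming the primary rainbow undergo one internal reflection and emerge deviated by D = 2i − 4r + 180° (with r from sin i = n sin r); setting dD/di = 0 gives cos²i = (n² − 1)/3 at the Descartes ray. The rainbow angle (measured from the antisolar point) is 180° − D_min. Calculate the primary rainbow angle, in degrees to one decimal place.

cos²i = (1.77422 − 1)/3 = 0.25807; i = arccos(0.50801) = 59.469°.
sin r = sin 59.469°/1.332 = 0.64666; r = 40.290°.
D_min = 2·59.469° − 4·40.290° + 180° = 137.776°.
Rainbow angle = 180° − D_min = 42.224°.

42.2°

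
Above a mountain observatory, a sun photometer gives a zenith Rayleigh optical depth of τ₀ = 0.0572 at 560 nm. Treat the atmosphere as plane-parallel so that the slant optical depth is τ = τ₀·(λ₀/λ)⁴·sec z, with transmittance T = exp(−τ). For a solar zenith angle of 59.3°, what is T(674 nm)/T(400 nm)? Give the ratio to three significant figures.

1.46

Airmass: sec 59.3° = 1.9587.
τ(674 nm) = 0.0572 × (560/674)⁴ × 1.9587 = 0.0572 × 0.4766 × 1.9587 = 0.0534.
τ(400 nm) = 0.0572 × (560/400)⁴ × 1.9587 = 0.0572 × 3.8416 × 1.9587 = 0.4304.
T(674)/T(400) = exp(τ_B − τ_A) = exp(0.3770) = 1.4579.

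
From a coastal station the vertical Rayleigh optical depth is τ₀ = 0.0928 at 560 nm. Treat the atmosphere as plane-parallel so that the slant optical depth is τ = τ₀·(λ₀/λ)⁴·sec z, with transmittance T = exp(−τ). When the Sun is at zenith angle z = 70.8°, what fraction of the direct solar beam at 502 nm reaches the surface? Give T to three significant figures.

0.646

sec 70.8° = 3.0407.
τ = 0.0928 × (560/502)⁴ × 3.0407 = 0.0928 × 1.5486 × 3.0407 = 0.4370.
T = exp(−0.4370) = 0.6460.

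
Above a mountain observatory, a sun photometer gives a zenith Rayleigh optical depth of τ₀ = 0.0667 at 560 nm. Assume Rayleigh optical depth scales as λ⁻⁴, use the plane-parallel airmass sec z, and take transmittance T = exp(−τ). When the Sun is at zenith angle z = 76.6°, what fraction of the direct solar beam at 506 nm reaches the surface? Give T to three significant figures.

sec 76.6° = 4.3150.
τ = 0.0667 × (560/506)⁴ × 4.3150 = 0.0667 × 1.5002 × 4.3150 = 0.4318.
T = exp(−0.4318) = 0.6494.

0.649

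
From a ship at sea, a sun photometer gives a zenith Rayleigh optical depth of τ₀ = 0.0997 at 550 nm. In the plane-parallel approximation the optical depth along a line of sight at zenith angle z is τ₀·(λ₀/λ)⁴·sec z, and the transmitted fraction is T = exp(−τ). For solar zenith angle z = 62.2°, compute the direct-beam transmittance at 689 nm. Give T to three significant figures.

sec 62.2° = 2.1441.
τ = 0.0997 × (550/689)⁴ × 2.1441 = 0.0997 × 0.4060 × 2.1441 = 0.0868.
T = exp(−0.0868) = 0.9169.

0.917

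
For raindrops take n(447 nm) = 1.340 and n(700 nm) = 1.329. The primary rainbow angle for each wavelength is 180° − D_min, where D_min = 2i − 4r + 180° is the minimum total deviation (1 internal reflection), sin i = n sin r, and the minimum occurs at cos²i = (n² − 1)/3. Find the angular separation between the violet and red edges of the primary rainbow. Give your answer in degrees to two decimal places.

At 447 nm (n = 1.340): cos²i = 0.26520 → i = 59.004°, r = 39.770°, D_min = 138.929°, rainbow angle = 41.071°.
At 700 nm (n = 1.329): cos²i = 0.25541 → i = 59.643°, r = 40.487°, D_min = 137.337°, rainbow angle = 42.663°.
Angular width = |41.071° − 42.663°| = 1.592°.

1.59°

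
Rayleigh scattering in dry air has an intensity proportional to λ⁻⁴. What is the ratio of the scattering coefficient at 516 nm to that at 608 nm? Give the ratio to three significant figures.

Rayleigh scattering ∝ λ⁻⁴, so the ratio of coefficients is the inverse fourth power of the wavelength ratio.
σ(516)/σ(608) = (608/516)⁴ = (1.1783)⁴ = 1.928.

1.93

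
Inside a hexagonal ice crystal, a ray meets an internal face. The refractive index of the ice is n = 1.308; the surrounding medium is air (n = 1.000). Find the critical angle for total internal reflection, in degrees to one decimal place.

sin θ_c = n_air / n = 1.000 / 1.308 = 0.7645.
θ_c = arcsin(0.7645) = 49.86°.

49.9°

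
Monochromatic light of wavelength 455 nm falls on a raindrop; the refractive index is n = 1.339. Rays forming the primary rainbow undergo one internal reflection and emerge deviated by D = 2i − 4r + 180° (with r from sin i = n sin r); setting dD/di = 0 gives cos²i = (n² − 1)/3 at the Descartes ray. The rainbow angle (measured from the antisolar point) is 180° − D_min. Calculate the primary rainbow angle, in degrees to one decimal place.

41.2°

cos²i = (1.79292 − 1)/3 = 0.26431; i = arccos(0.51411) = 59.062°.
sin r = sin 59.062°/1.339 = 0.64057; r = 39.834°.
D_min = 2·59.062° − 4·39.834° + 180° = 138.786°.
Rainbow angle = 180° − D_min = 41.214°.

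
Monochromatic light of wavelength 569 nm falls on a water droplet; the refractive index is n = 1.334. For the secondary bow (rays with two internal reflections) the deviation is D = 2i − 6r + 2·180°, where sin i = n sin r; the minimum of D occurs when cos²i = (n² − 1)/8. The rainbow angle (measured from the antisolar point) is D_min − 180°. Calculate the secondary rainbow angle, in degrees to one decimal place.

51.2°

cos²i = (1.77956 − 1)/8 = 0.09744; i = arccos(0.31216) = 71.810°.
sin r = sin 71.810°/1.334 = 0.71217; r = 45.411°.
D_min = 2·71.810° − 6·45.411° + 360° = 231.153°.
Rainbow angle = D_min − 180° = 51.153°.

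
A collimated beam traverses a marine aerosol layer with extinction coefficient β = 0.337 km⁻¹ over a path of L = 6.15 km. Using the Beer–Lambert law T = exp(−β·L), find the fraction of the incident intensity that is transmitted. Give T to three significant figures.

τ = β·L = 0.337 × 6.15 = 2.0726.
T = exp(−2.0726) = 0.1259.

0.126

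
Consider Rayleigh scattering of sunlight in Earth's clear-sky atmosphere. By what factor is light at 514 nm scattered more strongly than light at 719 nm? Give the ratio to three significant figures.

Rayleigh scattering ∝ λ⁻⁴, so the ratio of coefficients is the inverse fourth power of the wavelength ratio.
σ(514)/σ(719) = (719/514)⁴ = (1.3988)⁴ = 3.829.

3.83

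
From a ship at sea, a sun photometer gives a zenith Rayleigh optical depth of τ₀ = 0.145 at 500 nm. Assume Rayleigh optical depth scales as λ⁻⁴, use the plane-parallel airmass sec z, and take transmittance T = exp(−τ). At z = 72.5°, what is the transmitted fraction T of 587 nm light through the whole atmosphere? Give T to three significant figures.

0.776

sec 72.5° = 3.3255.
τ = 0.145 × (500/587)⁴ × 3.3255 = 0.145 × 0.5264 × 3.3255 = 0.2538.
T = exp(−0.2538) = 0.7758.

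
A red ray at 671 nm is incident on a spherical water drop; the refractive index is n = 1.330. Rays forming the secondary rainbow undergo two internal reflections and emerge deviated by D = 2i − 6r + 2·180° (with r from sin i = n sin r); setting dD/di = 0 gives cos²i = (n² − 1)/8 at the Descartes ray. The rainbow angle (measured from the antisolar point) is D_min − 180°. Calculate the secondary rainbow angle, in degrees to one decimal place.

50.1°

cos²i = (1.76890 − 1)/8 = 0.09611; i = arccos(0.31002) = 71.940°.
sin r = sin 71.940°/1.330 = 0.71483; r = 45.630°.
D_min = 2·71.940° − 6·45.630° + 360° = 230.101°.
Rainbow angle = D_min − 180° = 50.101°.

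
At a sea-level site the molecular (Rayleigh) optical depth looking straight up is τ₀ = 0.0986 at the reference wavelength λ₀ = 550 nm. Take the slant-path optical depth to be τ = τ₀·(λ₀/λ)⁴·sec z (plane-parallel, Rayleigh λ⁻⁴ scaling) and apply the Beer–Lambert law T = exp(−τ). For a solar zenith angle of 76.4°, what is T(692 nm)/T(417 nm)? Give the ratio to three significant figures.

Airmass: sec 76.4° = 4.2527.
τ(692 nm) = 0.0986 × (550/692)⁴ × 4.2527 = 0.0986 × 0.3990 × 4.2527 = 0.1673.
τ(417 nm) = 0.0986 × (550/417)⁴ × 4.2527 = 0.0986 × 3.0263 × 4.2527 = 1.2690.
T(692)/T(417) = exp(τ_B − τ_A) = exp(1.1016) = 3.0091.

3.01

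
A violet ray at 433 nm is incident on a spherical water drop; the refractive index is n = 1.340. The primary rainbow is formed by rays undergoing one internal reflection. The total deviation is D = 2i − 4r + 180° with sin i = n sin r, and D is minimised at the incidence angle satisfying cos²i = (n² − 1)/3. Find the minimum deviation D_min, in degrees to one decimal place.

cos²i = (1.79560 − 1)/3 = 0.26520; i = arccos(0.51498) = 59.004°.
sin r = sin 59.004°/1.340 = 0.63971; r = 39.770°.
D_min = 2·59.004° − 4·39.770° + 180° = 138.929°.

138.9°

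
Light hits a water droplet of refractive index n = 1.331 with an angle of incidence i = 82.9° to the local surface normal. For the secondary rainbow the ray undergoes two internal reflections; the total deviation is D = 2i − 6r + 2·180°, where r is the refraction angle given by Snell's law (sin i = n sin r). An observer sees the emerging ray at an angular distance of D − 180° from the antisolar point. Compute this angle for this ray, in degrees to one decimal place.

56.6°

sin r = sin 82.9° / 1.331 = 0.9923/1.331 = 0.7456; r = 48.21°.
D = 2·82.9° − 6·48.21° + 2·180° = 165.80° − 289.24° + 360° = 236.56°.
Angle from antisolar point = D − 180° = 56.56°.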